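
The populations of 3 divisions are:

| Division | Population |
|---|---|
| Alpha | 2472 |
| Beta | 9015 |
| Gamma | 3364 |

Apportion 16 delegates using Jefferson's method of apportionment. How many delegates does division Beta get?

10

Standard divisor 14851/16 ≈ 928.188; standard quotas: Alpha 2.663, Beta 9.712, Gamma 3.624.
Rounding down gives 2, 9, 3 = 14 seats, so the divisor must be adjusted.
With modified divisor 830: modified quotas Alpha 2.978, Beta 10.861, Gamma 4.053.
Rounding down: Alpha 2, Beta 10, Gamma 4 (total 16).
Beta receives 10.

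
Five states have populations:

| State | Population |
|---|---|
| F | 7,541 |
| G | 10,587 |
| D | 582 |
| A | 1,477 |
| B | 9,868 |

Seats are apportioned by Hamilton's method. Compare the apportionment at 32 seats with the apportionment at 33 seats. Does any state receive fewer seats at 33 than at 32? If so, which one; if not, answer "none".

A

At 32 seats: F 8, G 11, D 1, A 2, B 10.
At 33 seats: F 8, G 12, D 1, A 1, B 11.
A drops from 2 to 1.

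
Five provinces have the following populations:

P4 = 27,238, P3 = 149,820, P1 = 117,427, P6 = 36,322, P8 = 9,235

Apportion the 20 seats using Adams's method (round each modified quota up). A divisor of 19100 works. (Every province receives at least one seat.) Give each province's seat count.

P4: 2, P3: 8, P1: 7, P6: 2, P8: 1

With modified divisor 19100: modified quotas P4 1.426, P3 7.844, P1 6.148, P6 1.902, P8 0.484.
Rounding up: P4 2, P3 8, P1 7, P6 2, P8 1 (total 20).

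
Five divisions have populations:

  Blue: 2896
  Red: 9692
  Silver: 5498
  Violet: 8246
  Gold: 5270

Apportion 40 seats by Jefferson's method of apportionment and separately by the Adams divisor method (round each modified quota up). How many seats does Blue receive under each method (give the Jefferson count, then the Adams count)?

3 and 4

Jefferson: Blue 3, Red 12, Silver 7, Violet 11, Gold 7.
Adams: Blue 4, Red 12, Silver 7, Violet 10, Gold 7.
Blue gets 3 under Jefferson and 4 under Adams.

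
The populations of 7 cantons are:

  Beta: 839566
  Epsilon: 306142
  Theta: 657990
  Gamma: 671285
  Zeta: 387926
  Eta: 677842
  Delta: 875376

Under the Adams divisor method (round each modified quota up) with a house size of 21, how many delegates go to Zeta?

2

Standard divisor 4416127/21 ≈ 210291.762; standard quotas: Beta 3.992, Epsilon 1.456, Theta 3.129, Gamma 3.192, Zeta 1.845, Eta 3.223, Delta 4.163.
Rounding up gives 4, 2, 4, 4, 2, 4, 5 = 25 seats, so the divisor must be adjusted.
With modified divisor 252900: modified quotas Beta 3.320, Epsilon 1.211, Theta 2.602, Gamma 2.654, Zeta 1.534, Eta 2.680, Delta 3.461.
Rounding up: Beta 4, Epsilon 2, Theta 3, Gamma 3, Zeta 2, Eta 3, Delta 4 (total 21).
Zeta receives 2.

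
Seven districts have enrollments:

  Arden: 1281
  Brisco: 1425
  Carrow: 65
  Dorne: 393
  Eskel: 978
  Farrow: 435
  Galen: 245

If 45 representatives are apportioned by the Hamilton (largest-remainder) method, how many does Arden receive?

12

Total 4822; standard divisor 4822/45 ≈ 107.156.
Standard quotas: Arden 11.955, Brisco 13.298, Carrow 0.607, Dorne 3.668, Eskel 9.127, Farrow 4.060, Galen 2.286.
Lower quotas: Arden 11, Brisco 13, Carrow 0, Dorne 3, Eskel 9, Farrow 4, Galen 2 (sum 42, leaving 3 seats).
Remainders in descending order: Arden 0.955, Dorne 0.668, Carrow 0.607, Brisco 0.298, Galen 0.286, Eskel 0.127, Farrow 0.060.
The surplus seats go to Arden, Dorne, Carrow.
Arden receives 12.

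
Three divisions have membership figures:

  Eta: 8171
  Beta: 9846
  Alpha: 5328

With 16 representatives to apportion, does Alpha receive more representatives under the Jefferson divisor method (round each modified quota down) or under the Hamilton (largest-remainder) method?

Jefferson: Eta 6, Beta 7, Alpha 3.
Hamilton: Eta 5, Beta 7, Alpha 4.
Alpha gets 3 under Jefferson and 4 under Hamilton.

Hamilton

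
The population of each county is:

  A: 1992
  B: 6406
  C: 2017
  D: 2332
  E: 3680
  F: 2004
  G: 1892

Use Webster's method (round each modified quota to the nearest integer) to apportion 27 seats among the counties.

A 3; B 8; C 3; D 3; E 5; F 3; G 2

Standard divisor 20323/27 ≈ 752.704; standard quotas: A 2.646, B 8.511, C 2.680, D 3.098, E 4.889, F 2.662, G 2.514.
Rounding to the nearest integer gives 3, 9, 3, 3, 5, 3, 3 = 29 seats, so the divisor must be adjusted.
With modified divisor 780: modified quotas A 2.554, B 8.213, C 2.586, D 2.990, E 4.718, F 2.569, G 2.426.
Rounding to the nearest integer: A 3, B 8, C 3, D 3, E 5, F 3, G 2 (total 27).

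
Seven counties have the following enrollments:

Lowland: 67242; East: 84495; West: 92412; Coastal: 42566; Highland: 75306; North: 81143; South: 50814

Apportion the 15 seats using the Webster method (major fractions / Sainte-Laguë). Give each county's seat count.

Lowland 2, East 3, West 3, Coastal 1, Highland 2, North 2, South 2

Standard divisor 493978/15 ≈ 32931.867; standard quotas: Lowland 2.042, East 2.566, West 2.806, Coastal 1.293, Highland 2.287, North 2.464, South 1.543.
Rounding to the nearest integer gives Lowland 2, East 3, West 3, Coastal 1, Highland 2, North 2, South 2 — total 15, matching the house size, so no adjustment is needed.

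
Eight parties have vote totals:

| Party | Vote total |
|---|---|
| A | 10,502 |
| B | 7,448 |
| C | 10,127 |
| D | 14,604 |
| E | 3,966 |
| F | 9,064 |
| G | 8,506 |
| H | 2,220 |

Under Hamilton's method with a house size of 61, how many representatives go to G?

8

The standard divisor is 66437/61 ≈ 1089.131.
Standard quotas: A 9.6425, B 6.8385, C 9.2982, D 13.4089, E 3.6414, F 8.3222, G 7.8099, H 2.0383.
Lower quotas: A 9, B 6, C 9, D 13, E 3, F 8, G 7, H 2 (sum 57, leaving 4 seats).
Remainders in descending order: B 0.8385, G 0.8099, A 0.6425, E 0.6414, D 0.4089, F 0.3222, C 0.2982, H 0.0383.
Largest remainders: B, G, A, E receive the extra seats.
G receives 8.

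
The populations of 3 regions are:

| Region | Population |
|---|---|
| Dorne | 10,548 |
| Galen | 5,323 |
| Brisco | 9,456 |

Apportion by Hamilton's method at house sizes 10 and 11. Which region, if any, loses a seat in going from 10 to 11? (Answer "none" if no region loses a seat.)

At 10 seats: Dorne 4, Galen 2, Brisco 4.
At 11 seats: Dorne 5, Galen 2, Brisco 4.
No region's allocation decreased.

none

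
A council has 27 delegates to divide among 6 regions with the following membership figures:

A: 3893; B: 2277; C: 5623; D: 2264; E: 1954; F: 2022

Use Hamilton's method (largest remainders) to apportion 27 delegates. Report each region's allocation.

Total 18033; standard divisor 18033/27 ≈ 667.889.
Standard quotas: A 5.8288, B 3.4092, C 8.4191, D 3.3898, E 2.9256, F 3.0274.
Lower quotas: A 5, B 3, C 8, D 3, E 2, F 3 (sum 24, leaving 3 seats).
Remainders in descending order: E 0.9256, A 0.8288, C 0.4191, B 0.4092, D 0.3898, F 0.0274.
The surplus seats go to E, A, C.

A 6, B 3, C 9, D 3, E 3, F 3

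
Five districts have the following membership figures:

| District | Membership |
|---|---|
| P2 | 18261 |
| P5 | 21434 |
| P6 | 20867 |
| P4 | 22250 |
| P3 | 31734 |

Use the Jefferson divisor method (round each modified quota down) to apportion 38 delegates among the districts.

Standard divisor 114546/38 ≈ 3014.368; standard quotas: P2 6.058, P5 7.111, P6 6.923, P4 7.381, P3 10.528.
Rounding down gives 6, 7, 6, 7, 10 = 36 seats, so the divisor must be adjusted.
With modified divisor 2800: modified quotas P2 6.522, P5 7.655, P6 7.452, P4 7.946, P3 11.334.
Rounding down: P2 6, P5 7, P6 7, P4 7, P3 11 (total 38).

P2=6; P5=7; P6=7; P4=7; P3=11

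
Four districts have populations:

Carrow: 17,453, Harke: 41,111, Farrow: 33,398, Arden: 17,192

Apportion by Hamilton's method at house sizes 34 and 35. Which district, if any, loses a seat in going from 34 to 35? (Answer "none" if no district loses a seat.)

none

At 34 seats: Carrow 6, Harke 13, Farrow 10, Arden 5.
At 35 seats: Carrow 6, Harke 13, Farrow 11, Arden 5.
No district's allocation decreased.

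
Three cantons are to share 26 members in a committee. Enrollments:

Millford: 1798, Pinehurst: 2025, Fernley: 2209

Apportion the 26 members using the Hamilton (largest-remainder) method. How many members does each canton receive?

The standard divisor is 6032/26 = 232.
Standard quotas: Millford 7.750, Pinehurst 8.728, Fernley 9.522.
Lower quotas: Millford 7, Pinehurst 8, Fernley 9 (sum 24, leaving 2 seats).
Remainders in descending order: Millford 0.750, Pinehurst 0.728, Fernley 0.522.
The surplus seats go to Millford, Pinehurst.

Millford: 8, Pinehurst: 9, Fernley: 9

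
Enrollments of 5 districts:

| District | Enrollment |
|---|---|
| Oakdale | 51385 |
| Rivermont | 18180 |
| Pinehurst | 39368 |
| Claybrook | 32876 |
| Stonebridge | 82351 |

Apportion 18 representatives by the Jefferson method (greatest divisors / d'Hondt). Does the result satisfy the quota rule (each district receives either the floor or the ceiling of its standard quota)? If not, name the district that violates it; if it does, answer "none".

Standard quotas: Oakdale 4.126, Rivermont 1.460, Pinehurst 3.161, Claybrook 2.640, Stonebridge 6.613.
Jefferson allocation: Oakdale 4, Rivermont 1, Pinehurst 3, Claybrook 3, Stonebridge 7.
Every allocation lies between the lower and upper quota.

none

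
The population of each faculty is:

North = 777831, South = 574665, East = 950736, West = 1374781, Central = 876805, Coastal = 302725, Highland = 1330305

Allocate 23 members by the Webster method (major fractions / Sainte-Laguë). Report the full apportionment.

North 3, South 2, East 4, West 5, Central 3, Coastal 1, Highland 5

Standard divisor 6187848/23 ≈ 269036.87; standard quotas: North 2.891, South 2.136, East 3.534, West 5.110, Central 3.259, Coastal 1.125, Highland 4.945.
Rounding to the nearest integer gives North 3, South 2, East 4, West 5, Central 3, Coastal 1, Highland 5 — total 23, matching the house size, so no adjustment is needed.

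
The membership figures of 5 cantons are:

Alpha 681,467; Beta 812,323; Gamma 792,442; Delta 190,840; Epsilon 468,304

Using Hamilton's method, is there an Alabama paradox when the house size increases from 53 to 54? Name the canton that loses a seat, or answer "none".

At 53 seats: Alpha 12, Beta 15, Gamma 14, Delta 4, Epsilon 8.
At 54 seats: Alpha 12, Beta 15, Gamma 15, Delta 3, Epsilon 9.
Delta drops from 4 to 3.

Delta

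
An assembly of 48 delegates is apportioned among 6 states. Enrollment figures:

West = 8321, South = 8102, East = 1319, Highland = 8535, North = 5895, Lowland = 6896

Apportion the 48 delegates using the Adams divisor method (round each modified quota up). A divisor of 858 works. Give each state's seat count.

West 10, South 10, East 2, Highland 10, North 7, Lowland 9

With modified divisor 858: modified quotas West 9.698, South 9.443, East 1.537, Highland 9.948, North 6.871, Lowland 8.037.
Rounding up: West 10, South 10, East 2, Highland 10, North 7, Lowland 9 (total 48).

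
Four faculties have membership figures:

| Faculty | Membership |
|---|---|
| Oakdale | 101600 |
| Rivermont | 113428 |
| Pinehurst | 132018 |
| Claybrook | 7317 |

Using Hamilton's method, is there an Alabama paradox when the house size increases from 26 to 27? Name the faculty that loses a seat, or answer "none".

At 26 seats: Oakdale 7, Rivermont 8, Pinehurst 10, Claybrook 1.
At 27 seats: Oakdale 8, Rivermont 9, Pinehurst 10, Claybrook 0.
Claybrook drops from 1 to 0.

Claybrook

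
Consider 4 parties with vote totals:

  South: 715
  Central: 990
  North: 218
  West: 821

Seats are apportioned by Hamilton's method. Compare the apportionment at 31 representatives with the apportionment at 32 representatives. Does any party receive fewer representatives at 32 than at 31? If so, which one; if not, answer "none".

At 31 seats: South 8, Central 11, North 3, West 9.
At 32 seats: South 8, Central 12, North 2, West 10.
North drops from 3 to 2.

North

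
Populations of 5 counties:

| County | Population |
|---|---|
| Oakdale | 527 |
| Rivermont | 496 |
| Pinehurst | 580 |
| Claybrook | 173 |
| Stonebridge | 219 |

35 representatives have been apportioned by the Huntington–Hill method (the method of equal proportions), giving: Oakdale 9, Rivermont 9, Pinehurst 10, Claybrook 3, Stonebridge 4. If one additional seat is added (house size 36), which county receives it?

Oakdale

Priority for the next seat is population ÷ (√(s·(s+1))).
Priorities: Oakdale 55.551, Rivermont 52.283, Pinehurst 55.301, Claybrook 49.941, Stonebridge 48.970.
Highest priority: Oakdale.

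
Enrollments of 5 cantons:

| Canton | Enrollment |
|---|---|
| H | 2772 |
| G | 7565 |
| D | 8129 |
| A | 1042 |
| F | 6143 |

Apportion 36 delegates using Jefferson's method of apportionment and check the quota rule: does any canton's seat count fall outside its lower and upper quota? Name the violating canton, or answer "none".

Standard quotas: H 3.890, G 10.617, D 11.409, A 1.462, F 8.621.
Jefferson allocation: H 4, G 11, D 11, A 1, F 9.
Every allocation lies between the lower and upper quota.

none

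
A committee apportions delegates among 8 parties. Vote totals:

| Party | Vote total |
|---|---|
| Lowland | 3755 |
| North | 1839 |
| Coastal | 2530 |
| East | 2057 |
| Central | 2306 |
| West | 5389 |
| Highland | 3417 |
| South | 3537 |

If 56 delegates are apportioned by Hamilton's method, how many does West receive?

Total 24830; standard divisor 24830/56 ≈ 443.393.
Standard quotas: Lowland 8.4688, North 4.1476, Coastal 5.7060, East 4.6392, Central 5.2008, West 12.1540, Highland 7.7065, South 7.9771.
Lower quotas: Lowland 8, North 4, Coastal 5, East 4, Central 5, West 12, Highland 7, South 7 (sum 52, leaving 4 seats).
Remainders in descending order: South 0.9771, Highland 0.7065, Coastal 0.7060, East 0.6392, Lowland 0.4688, Central 0.2008, West 0.1540, North 0.1476.
Largest remainders: South, Highland, Coastal, East receive the extra seats.
West receives 12.

12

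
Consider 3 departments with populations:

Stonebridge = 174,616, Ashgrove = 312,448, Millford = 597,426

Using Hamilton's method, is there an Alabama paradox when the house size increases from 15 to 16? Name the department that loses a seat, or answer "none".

At 15 seats: Stonebridge 3, Ashgrove 4, Millford 8.
At 16 seats: Stonebridge 2, Ashgrove 5, Millford 9.
Stonebridge drops from 3 to 2.

Stonebridge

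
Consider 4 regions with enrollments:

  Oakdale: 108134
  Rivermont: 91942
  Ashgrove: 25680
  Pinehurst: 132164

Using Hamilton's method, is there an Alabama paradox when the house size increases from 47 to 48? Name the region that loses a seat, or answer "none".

Ashgrove

At 47 seats: Oakdale 14, Rivermont 12, Ashgrove 4, Pinehurst 17.
At 48 seats: Oakdale 15, Rivermont 12, Ashgrove 3, Pinehurst 18.
Ashgrove drops from 4 to 3.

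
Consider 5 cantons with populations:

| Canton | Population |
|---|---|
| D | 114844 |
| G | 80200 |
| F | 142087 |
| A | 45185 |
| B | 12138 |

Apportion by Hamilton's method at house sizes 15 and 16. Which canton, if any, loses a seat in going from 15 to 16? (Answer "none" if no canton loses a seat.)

At 15 seats: D 4, G 3, F 5, A 2, B 1.
At 16 seats: D 5, G 3, F 6, A 2, B 0.
B drops from 1 to 0.

B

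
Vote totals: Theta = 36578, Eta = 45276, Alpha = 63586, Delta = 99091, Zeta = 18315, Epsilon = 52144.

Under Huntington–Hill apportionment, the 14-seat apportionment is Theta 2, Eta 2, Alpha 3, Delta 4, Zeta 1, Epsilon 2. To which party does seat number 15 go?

Delta

Priority for the next seat is population ÷ (√(s·(s+1))).
Priorities: Theta 14932.906, Eta 18483.850, Alpha 18355.697, Delta 22157.421, Zeta 12950.661, Epsilon 21287.699.
Highest priority: Delta.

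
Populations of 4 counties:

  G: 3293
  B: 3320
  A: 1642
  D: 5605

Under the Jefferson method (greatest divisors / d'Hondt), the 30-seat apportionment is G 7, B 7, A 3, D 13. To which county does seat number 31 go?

B

Priority for the next seat is population ÷ (current seats + 1).
Priorities: G 411.625, B 415.000, A 410.500, D 400.357.
Highest priority: B.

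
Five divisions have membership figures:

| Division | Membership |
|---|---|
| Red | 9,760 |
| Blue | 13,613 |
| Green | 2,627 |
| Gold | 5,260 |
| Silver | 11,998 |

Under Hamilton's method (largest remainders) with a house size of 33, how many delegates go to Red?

8

Standard divisor: 43258 ÷ 33 ≈ 1310.848.
Standard quotas: Red 7.4456, Blue 10.3849, Green 2.0040, Gold 4.0127, Silver 9.1529.
Lower quotas: Red 7, Blue 10, Green 2, Gold 4, Silver 9 (sum 32, leaving 1 seat).
Remainders in descending order: Red 0.4456, Blue 0.3849, Silver 0.1529, Gold 0.0127, Green 0.0040.
Largest remainder: Red receives the extra seat.
Red receives 8.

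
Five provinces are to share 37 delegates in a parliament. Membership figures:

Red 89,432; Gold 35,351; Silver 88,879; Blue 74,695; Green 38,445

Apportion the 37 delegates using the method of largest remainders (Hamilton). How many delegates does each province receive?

Red 10, Gold 4, Silver 10, Blue 9, Green 4

Standard divisor: 326802 ÷ 37 ≈ 8832.486.
Standard quotas: Red 10.1253, Gold 4.0024, Silver 10.0627, Blue 8.4568, Green 4.3527.
Lower quotas: Red 10, Gold 4, Silver 10, Blue 8, Green 4 (sum 36, leaving 1 seat).
Remainders in descending order: Blue 0.4568, Green 0.3527, Red 0.1253, Silver 0.0627, Gold 0.0024.
Largest remainder: Blue receives the extra seat.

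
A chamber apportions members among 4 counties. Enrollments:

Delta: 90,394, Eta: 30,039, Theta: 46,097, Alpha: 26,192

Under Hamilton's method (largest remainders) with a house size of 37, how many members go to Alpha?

Standard divisor: 192722 ÷ 37 ≈ 5208.703.
Standard quotas: Delta 17.3544, Eta 5.7671, Theta 8.8500, Alpha 5.0285.
Lower quotas: Delta 17, Eta 5, Theta 8, Alpha 5 (sum 35, leaving 2 seats).
Remainders in descending order: Theta 0.8500, Eta 0.7671, Delta 0.3544, Alpha 0.0285.
Largest remainders: Theta, Eta receive the extra seats.
Alpha receives 5.

5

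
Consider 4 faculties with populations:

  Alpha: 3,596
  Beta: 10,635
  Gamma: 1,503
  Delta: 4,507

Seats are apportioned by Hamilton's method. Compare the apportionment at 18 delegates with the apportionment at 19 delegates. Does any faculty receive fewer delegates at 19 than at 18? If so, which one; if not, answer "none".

At 18 seats: Alpha 3, Beta 10, Gamma 1, Delta 4.
At 19 seats: Alpha 3, Beta 10, Gamma 2, Delta 4.
No faculty's allocation decreased.

none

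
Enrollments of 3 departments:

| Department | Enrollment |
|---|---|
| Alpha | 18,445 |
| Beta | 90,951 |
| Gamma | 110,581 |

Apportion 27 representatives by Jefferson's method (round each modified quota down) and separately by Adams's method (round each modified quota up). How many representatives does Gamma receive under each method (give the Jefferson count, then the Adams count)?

Jefferson: Alpha 2, Beta 11, Gamma 14.
Adams: Alpha 3, Beta 11, Gamma 13.
Gamma gets 14 under Jefferson and 13 under Adams.

14 and 13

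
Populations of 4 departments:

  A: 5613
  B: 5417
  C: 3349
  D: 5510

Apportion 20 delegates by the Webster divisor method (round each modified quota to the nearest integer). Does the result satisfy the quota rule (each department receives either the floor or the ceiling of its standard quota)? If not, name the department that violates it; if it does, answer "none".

Standard quotas: A 5.644, B 5.447, C 3.368, D 5.541.
Webster allocation: A 6, B 5, C 3, D 6.
Every allocation lies between the lower and upper quota.

none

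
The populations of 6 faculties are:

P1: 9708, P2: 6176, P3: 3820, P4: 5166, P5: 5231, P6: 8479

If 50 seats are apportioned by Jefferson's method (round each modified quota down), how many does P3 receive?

5

Standard divisor 38580/50 ≈ 771.6; standard quotas: P1 12.582, P2 8.004, P3 4.951, P4 6.695, P5 6.779, P6 10.989.
Rounding down gives 12, 8, 4, 6, 6, 10 = 46 seats, so the divisor must be adjusted.
With modified divisor 742: modified quotas P1 13.084, P2 8.323, P3 5.148, P4 6.962, P5 7.050, P6 11.427.
Rounding down: P1 13, P2 8, P3 5, P4 6, P5 7, P6 11 (total 50).
P3 receives 5.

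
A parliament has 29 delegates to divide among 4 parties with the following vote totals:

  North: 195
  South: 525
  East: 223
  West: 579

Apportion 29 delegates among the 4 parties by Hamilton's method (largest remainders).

North 4; South 10; East 4; West 11

The standard divisor is 1522/29 ≈ 52.483.
Standard quotas: North 3.716, South 10.003, East 4.249, West 11.032.
Lower quotas: North 3, South 10, East 4, West 11 (sum 28, leaving 1 seat).
Remainders in descending order: North 0.716, East 0.249, West 0.032, South 0.003.
The surplus seat goes to North.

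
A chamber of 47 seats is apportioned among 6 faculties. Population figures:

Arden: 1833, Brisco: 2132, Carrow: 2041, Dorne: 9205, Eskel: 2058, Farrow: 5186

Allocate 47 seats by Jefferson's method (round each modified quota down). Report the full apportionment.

Standard divisor 22455/47 ≈ 477.766; standard quotas: Arden 3.837, Brisco 4.462, Carrow 4.272, Dorne 19.267, Eskel 4.308, Farrow 10.855.
Rounding down gives 3, 4, 4, 19, 4, 10 = 44 seats, so the divisor must be adjusted.
With modified divisor 450: modified quotas Arden 4.073, Brisco 4.738, Carrow 4.536, Dorne 20.456, Eskel 4.573, Farrow 11.524.
Rounding down: Arden 4, Brisco 4, Carrow 4, Dorne 20, Eskel 4, Farrow 11 (total 47).

Arden: 4, Brisco: 4, Carrow: 4, Dorne: 20, Eskel: 4, Farrow: 11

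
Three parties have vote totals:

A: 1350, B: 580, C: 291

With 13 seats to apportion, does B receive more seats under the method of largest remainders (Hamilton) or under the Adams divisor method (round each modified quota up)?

Adams

Hamilton: A 8, B 3, C 2.
Adams: A 7, B 4, C 2.
B gets 3 under Hamilton and 4 under Adams.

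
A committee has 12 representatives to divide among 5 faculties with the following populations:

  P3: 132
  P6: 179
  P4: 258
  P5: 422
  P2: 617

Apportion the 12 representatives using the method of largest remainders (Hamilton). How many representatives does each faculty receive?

P3: 1, P6: 1, P4: 2, P5: 3, P2: 5

Total 1608; standard divisor 1608/12 = 134.
Standard quotas: P3 0.985, P6 1.336, P4 1.925, P5 3.149, P2 4.604.
Lower quotas: P3 0, P6 1, P4 1, P5 3, P2 4 (sum 9, leaving 3 seats).
Remainders in descending order: P3 0.985, P4 0.925, P2 0.604, P6 0.336, P5 0.149.
The surplus seats go to P3, P4, P2.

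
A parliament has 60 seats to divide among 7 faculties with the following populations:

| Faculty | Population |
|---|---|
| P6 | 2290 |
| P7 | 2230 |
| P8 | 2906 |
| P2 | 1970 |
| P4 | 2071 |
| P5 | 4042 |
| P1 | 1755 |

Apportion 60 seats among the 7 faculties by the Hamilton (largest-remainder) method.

P6=8, P7=8, P8=10, P2=7, P4=7, P5=14, P1=6

Total 17264; standard divisor 17264/60 ≈ 287.733.
Standard quotas: P6 7.959, P7 7.750, P8 10.100, P2 6.847, P4 7.198, P5 14.048, P1 6.099.
Lower quotas: P6 7, P7 7, P8 10, P2 6, P4 7, P5 14, P1 6 (sum 57, leaving 3 seats).
Remainders in descending order: P6 0.959, P2 0.847, P7 0.750, P4 0.198, P8 0.100, P1 0.099, P5 0.048.
The surplus seats go to P6, P2, P7.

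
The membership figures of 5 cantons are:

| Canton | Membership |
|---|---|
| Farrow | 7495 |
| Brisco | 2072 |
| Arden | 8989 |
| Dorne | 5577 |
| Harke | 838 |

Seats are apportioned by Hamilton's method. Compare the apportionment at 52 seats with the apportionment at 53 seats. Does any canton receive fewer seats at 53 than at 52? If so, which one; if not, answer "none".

At 52 seats: Farrow 15, Brisco 4, Arden 19, Dorne 12, Harke 2.
At 53 seats: Farrow 16, Brisco 4, Arden 19, Dorne 12, Harke 2.
No canton's allocation decreased.

none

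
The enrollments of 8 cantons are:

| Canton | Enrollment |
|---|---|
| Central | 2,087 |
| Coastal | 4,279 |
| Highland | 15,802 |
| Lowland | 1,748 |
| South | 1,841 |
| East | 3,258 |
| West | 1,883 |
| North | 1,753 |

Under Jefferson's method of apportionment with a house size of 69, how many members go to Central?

Standard divisor 32651/69 ≈ 473.203; standard quotas: Central 4.410, Coastal 9.043, Highland 33.394, Lowland 3.694, South 3.891, East 6.885, West 3.979, North 3.705.
Rounding down gives 4, 9, 33, 3, 3, 6, 3, 3 = 64 seats, so the divisor must be adjusted.
With modified divisor 450: modified quotas Central 4.638, Coastal 9.509, Highland 35.116, Lowland 3.884, South 4.091, East 7.240, West 4.184, North 3.896.
Rounding down: Central 4, Coastal 9, Highland 35, Lowland 3, South 4, East 7, West 4, North 3 (total 69).
Central receives 4.

4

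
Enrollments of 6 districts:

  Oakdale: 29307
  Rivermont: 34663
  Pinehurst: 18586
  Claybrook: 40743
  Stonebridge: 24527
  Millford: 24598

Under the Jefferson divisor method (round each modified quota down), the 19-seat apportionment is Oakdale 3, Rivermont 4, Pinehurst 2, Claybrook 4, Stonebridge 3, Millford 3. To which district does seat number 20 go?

Priority for the next seat is population ÷ (current seats + 1).
Priorities: Oakdale 7326.750, Rivermont 6932.600, Pinehurst 6195.333, Claybrook 8148.600, Stonebridge 6131.750, Millford 6149.500.
Highest priority: Claybrook.

Claybrook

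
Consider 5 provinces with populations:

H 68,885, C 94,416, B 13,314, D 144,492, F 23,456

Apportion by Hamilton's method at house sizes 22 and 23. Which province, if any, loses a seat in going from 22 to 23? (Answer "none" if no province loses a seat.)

F

At 22 seats: H 4, C 6, B 1, D 9, F 2.
At 23 seats: H 5, C 6, B 1, D 10, F 1.
F drops from 2 to 1.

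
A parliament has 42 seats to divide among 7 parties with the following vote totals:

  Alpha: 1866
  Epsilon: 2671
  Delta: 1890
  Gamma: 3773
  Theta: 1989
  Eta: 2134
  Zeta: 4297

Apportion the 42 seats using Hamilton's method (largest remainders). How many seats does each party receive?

The standard divisor is 18620/42 ≈ 443.333.
Standard quotas: Alpha 4.209, Epsilon 6.025, Delta 4.263, Gamma 8.511, Theta 4.486, Eta 4.814, Zeta 9.692.
Lower quotas: Alpha 4, Epsilon 6, Delta 4, Gamma 8, Theta 4, Eta 4, Zeta 9 (sum 39, leaving 3 seats).
Remainders in descending order: Eta 0.814, Zeta 0.692, Gamma 0.511, Theta 0.486, Delta 0.263, Alpha 0.209, Epsilon 0.025.
The surplus seats go to Eta, Zeta, Gamma.

Alpha: 4; Epsilon: 6; Delta: 4; Gamma: 9; Theta: 4; Eta: 5; Zeta: 10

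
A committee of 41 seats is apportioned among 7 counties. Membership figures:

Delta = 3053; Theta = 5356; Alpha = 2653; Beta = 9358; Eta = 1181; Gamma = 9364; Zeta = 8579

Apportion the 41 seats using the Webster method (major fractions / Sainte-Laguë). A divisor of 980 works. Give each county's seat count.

With modified divisor 980: modified quotas Delta 3.115, Theta 5.465, Alpha 2.707, Beta 9.549, Eta 1.205, Gamma 9.555, Zeta 8.754.
Rounding to the nearest integer: Delta 3, Theta 5, Alpha 3, Beta 10, Eta 1, Gamma 10, Zeta 9 (total 41).

Delta 3; Theta 5; Alpha 3; Beta 10; Eta 1; Gamma 10; Zeta 9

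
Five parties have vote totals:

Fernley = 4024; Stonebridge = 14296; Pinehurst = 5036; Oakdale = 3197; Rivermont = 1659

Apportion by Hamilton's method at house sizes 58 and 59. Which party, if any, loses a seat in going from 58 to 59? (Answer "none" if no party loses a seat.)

Rivermont

At 58 seats: Fernley 8, Stonebridge 29, Pinehurst 10, Oakdale 7, Rivermont 4.
At 59 seats: Fernley 8, Stonebridge 30, Pinehurst 11, Oakdale 7, Rivermont 3.
Rivermont drops from 4 to 3.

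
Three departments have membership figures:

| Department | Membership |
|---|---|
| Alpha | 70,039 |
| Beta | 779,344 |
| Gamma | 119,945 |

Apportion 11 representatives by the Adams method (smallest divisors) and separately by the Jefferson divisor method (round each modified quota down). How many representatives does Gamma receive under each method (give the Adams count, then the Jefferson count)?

2 and 1

Adams: Alpha 1, Beta 8, Gamma 2.
Jefferson: Alpha 0, Beta 10, Gamma 1.
Gamma gets 2 under Adams and 1 under Jefferson.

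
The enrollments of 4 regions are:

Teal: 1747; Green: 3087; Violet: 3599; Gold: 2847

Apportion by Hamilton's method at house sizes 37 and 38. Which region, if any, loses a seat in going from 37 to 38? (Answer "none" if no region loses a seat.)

At 37 seats: Teal 6, Green 10, Violet 12, Gold 9.
At 38 seats: Teal 6, Green 10, Violet 12, Gold 10.
No region's allocation decreased.

none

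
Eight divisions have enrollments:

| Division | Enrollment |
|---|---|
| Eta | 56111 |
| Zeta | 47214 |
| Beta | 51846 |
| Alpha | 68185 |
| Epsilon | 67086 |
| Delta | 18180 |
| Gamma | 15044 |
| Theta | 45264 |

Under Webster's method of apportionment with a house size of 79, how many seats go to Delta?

Standard divisor 368930/79 ≈ 4670; standard quotas: Eta 12.015, Zeta 10.110, Beta 11.102, Alpha 14.601, Epsilon 14.365, Delta 3.893, Gamma 3.221, Theta 9.693.
Rounding to the nearest integer gives Eta 12, Zeta 10, Beta 11, Alpha 15, Epsilon 14, Delta 4, Gamma 3, Theta 10 — total 79, matching the house size, so no adjustment is needed.
Delta receives 4.

4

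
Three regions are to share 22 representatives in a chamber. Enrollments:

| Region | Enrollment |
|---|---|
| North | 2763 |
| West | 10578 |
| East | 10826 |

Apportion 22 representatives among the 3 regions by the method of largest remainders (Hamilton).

Total 24167; standard divisor 24167/22 ≈ 1098.5.
Standard quotas: North 2.5152, West 9.6295, East 9.8553.
Lower quotas: North 2, West 9, East 9 (sum 20, leaving 2 seats).
Remainders in descending order: East 0.8553, West 0.6295, North 0.5152.
Largest remainders: East, West receive the extra seats.

North=2, West=10, East=10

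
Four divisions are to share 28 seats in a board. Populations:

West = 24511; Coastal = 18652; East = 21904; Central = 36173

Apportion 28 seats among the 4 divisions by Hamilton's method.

Total 101240; standard divisor 101240/28 ≈ 3615.714.
Standard quotas: West 6.7790, Coastal 5.1586, East 6.0580, Central 10.0044.
Lower quotas: West 6, Coastal 5, East 6, Central 10 (sum 27, leaving 1 seat).
Remainders in descending order: West 0.7790, Coastal 0.1586, East 0.0580, Central 0.0044.
The surplus seat goes to West.

West 7; Coastal 5; East 6; Central 10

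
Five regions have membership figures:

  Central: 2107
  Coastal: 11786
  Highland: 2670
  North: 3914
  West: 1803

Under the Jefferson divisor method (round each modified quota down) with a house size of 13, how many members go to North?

2

Standard divisor 22280/13 ≈ 1713.846; standard quotas: Central 1.229, Coastal 6.877, Highland 1.558, North 2.284, West 1.052.
Rounding down gives 1, 6, 1, 2, 1 = 11 seats, so the divisor must be adjusted.
With modified divisor 1400: modified quotas Central 1.505, Coastal 8.419, Highland 1.907, North 2.796, West 1.288.
Rounding down: Central 1, Coastal 8, Highland 1, North 2, West 1 (total 13).
North receives 2.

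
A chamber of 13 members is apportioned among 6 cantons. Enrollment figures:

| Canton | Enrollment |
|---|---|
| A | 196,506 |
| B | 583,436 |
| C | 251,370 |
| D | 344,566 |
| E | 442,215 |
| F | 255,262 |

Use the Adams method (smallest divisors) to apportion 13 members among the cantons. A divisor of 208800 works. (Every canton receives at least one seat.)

A 1, B 3, C 2, D 2, E 3, F 2

With modified divisor 208800: modified quotas A 0.941, B 2.794, C 1.204, D 1.650, E 2.118, F 1.223.
Rounding up: A 1, B 3, C 2, D 2, E 3, F 2 (total 13).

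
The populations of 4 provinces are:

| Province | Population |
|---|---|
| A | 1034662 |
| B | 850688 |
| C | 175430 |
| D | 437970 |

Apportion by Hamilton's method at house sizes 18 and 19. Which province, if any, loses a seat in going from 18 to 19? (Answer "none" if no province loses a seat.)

none

At 18 seats: A 8, B 6, C 1, D 3.
At 19 seats: A 8, B 7, C 1, D 3.
No province's allocation decreased.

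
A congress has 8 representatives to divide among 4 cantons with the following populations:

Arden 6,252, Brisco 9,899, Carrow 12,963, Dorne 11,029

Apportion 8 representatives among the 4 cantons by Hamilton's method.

The standard divisor is 40143/8 ≈ 5017.875.
Standard quotas: Arden 1.2459, Brisco 1.9727, Carrow 2.5834, Dorne 2.1979.
Lower quotas: Arden 1, Brisco 1, Carrow 2, Dorne 2 (sum 6, leaving 2 seats).
Remainders in descending order: Brisco 0.9727, Carrow 0.5834, Arden 0.2459, Dorne 0.1979.
The surplus seats go to Brisco, Carrow.

Arden 1, Brisco 2, Carrow 3, Dorne 2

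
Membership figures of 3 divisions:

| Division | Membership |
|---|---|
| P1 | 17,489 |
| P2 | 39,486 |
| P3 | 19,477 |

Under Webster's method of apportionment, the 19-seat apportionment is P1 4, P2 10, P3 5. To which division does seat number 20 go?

Priority for the next seat is population ÷ (current seats + 0.5).
Priorities: P1 3886.444, P2 3760.571, P3 3541.273.
Highest priority: P1.

P1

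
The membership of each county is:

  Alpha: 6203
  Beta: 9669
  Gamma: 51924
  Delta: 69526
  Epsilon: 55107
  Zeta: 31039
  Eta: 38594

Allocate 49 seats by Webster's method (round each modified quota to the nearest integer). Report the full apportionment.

Standard divisor 262062/49 ≈ 5348.204; standard quotas: Alpha 1.160, Beta 1.808, Gamma 9.709, Delta 13.000, Epsilon 10.304, Zeta 5.804, Eta 7.216.
Rounding to the nearest integer gives Alpha 1, Beta 2, Gamma 10, Delta 13, Epsilon 10, Zeta 6, Eta 7 — total 49, matching the house size, so no adjustment is needed.

Alpha 1, Beta 2, Gamma 10, Delta 13, Epsilon 10, Zeta 6, Eta 7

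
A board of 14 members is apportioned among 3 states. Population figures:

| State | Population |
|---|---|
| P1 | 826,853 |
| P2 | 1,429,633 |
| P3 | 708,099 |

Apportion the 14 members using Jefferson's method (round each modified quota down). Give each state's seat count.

Standard divisor 2964585/14 ≈ 211756.071; standard quotas: P1 3.905, P2 6.751, P3 3.344.
Rounding down gives 3, 6, 3 = 12 seats, so the divisor must be adjusted.
With modified divisor 191500: modified quotas P1 4.318, P2 7.465, P3 3.698.
Rounding down: P1 4, P2 7, P3 3 (total 14).

P1 4; P2 7; P3 3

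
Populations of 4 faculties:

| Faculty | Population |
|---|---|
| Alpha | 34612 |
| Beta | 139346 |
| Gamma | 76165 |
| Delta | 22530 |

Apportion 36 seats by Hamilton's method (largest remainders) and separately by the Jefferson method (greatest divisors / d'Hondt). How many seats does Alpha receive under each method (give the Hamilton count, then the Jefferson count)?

Hamilton: Alpha 5, Beta 18, Gamma 10, Delta 3.
Jefferson: Alpha 4, Beta 19, Gamma 10, Delta 3.
Alpha gets 5 under Hamilton and 4 under Jefferson.

5 and 4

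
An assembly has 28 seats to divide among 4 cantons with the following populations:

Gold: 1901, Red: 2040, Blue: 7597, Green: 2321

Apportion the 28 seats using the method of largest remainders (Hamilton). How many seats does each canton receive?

The standard divisor is 13859/28 ≈ 494.964.
Standard quotas: Gold 3.8407, Red 4.1215, Blue 15.3486, Green 4.6892.
Lower quotas: Gold 3, Red 4, Blue 15, Green 4 (sum 26, leaving 2 seats).
Remainders in descending order: Gold 0.8407, Green 0.6892, Blue 0.3486, Red 0.1215.
The surplus seats go to Gold, Green.

Gold: 4, Red: 4, Blue: 15, Green: 5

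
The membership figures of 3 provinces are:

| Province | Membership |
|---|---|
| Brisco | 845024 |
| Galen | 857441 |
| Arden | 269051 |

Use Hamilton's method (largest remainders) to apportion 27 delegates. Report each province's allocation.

Brisco 11, Galen 12, Arden 4

The standard divisor is 1971516/27 ≈ 73019.111.
Standard quotas: Brisco 11.5726, Galen 11.7427, Arden 3.6847.
Lower quotas: Brisco 11, Galen 11, Arden 3 (sum 25, leaving 2 seats).
Remainders in descending order: Galen 0.7427, Arden 0.6847, Brisco 0.5726.
The surplus seats go to Galen, Arden.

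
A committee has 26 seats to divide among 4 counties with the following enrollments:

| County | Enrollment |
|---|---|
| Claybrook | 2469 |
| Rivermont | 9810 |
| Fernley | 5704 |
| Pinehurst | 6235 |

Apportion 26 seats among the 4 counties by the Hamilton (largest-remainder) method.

Claybrook=3, Rivermont=10, Fernley=6, Pinehurst=7

Total 24218; standard divisor 24218/26 ≈ 931.462.
Standard quotas: Claybrook 2.6507, Rivermont 10.5318, Fernley 6.1237, Pinehurst 6.6938.
Lower quotas: Claybrook 2, Rivermont 10, Fernley 6, Pinehurst 6 (sum 24, leaving 2 seats).
Remainders in descending order: Pinehurst 0.6938, Claybrook 0.6507, Rivermont 0.5318, Fernley 0.1237.
The surplus seats go to Pinehurst, Claybrook.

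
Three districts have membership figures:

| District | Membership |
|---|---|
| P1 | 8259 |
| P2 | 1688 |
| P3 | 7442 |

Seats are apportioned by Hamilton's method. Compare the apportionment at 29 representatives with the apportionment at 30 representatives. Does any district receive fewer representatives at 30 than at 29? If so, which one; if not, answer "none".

none

At 29 seats: P1 14, P2 3, P3 12.
At 30 seats: P1 14, P2 3, P3 13.
No district's allocation decreased.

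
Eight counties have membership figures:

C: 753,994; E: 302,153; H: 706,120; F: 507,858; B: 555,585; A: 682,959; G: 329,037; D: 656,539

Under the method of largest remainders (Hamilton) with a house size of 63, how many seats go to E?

4

Standard divisor: 4494245 ÷ 63 ≈ 71337.222.
Standard quotas: C 10.5694, E 4.2356, H 9.8983, F 7.1191, B 7.7882, A 9.5737, G 4.6124, D 9.2033.
Lower quotas: C 10, E 4, H 9, F 7, B 7, A 9, G 4, D 9 (sum 59, leaving 4 seats).
Remainders in descending order: H 0.8983, B 0.7882, G 0.6124, A 0.5737, C 0.5694, E 0.2356, D 0.2033, F 0.1191.
Largest remainders: H, B, G, A receive the extra seats.
E receives 4.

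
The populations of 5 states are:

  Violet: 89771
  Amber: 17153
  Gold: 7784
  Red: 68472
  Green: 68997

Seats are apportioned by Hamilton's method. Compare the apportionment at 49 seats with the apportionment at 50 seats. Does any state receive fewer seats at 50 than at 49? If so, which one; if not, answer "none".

At 49 seats: Violet 18, Amber 3, Gold 2, Red 13, Green 13.
At 50 seats: Violet 18, Amber 3, Gold 1, Red 14, Green 14.
Gold drops from 2 to 1.

Gold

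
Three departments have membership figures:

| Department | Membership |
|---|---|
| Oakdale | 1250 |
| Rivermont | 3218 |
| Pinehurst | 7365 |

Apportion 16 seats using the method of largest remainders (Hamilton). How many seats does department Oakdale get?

Standard divisor: 11833 ÷ 16 ≈ 739.562.
Standard quotas: Oakdale 1.6902, Rivermont 4.3512, Pinehurst 9.9586.
Lower quotas: Oakdale 1, Rivermont 4, Pinehurst 9 (sum 14, leaving 2 seats).
Remainders in descending order: Pinehurst 0.9586, Oakdale 0.6902, Rivermont 0.3512.
The surplus seats go to Pinehurst, Oakdale.
Oakdale receives 2.

2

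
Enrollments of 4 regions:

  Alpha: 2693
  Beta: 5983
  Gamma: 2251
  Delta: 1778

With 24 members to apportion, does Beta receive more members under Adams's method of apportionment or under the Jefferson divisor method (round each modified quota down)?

Jefferson

Adams: Alpha 5, Beta 11, Gamma 4, Delta 4.
Jefferson: Alpha 5, Beta 12, Gamma 4, Delta 3.
Beta gets 11 under Adams and 12 under Jefferson.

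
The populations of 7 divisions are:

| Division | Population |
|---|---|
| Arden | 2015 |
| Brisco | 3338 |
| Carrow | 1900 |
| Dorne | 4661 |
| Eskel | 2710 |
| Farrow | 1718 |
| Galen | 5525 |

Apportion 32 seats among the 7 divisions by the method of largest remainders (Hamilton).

Total 21867; standard divisor 21867/32 ≈ 683.344.
Standard quotas: Arden 2.9487, Brisco 4.8848, Carrow 2.7804, Dorne 6.8209, Eskel 3.9658, Farrow 2.5141, Galen 8.0852.
Lower quotas: Arden 2, Brisco 4, Carrow 2, Dorne 6, Eskel 3, Farrow 2, Galen 8 (sum 27, leaving 5 seats).
Remainders in descending order: Eskel 0.9658, Arden 0.9487, Brisco 0.8848, Dorne 0.8209, Carrow 0.7804, Farrow 0.5141, Galen 0.0852.
Largest remainders: Eskel, Arden, Brisco, Dorne, Carrow receive the extra seats.

Arden=3, Brisco=5, Carrow=3, Dorne=7, Eskel=4, Farrow=2, Galen=8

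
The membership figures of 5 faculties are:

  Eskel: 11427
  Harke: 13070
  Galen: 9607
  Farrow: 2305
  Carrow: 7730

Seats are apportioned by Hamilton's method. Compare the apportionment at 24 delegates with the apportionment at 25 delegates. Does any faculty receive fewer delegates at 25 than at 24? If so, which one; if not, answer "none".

Farrow

At 24 seats: Eskel 6, Harke 7, Galen 5, Farrow 2, Carrow 4.
At 25 seats: Eskel 7, Harke 7, Galen 6, Farrow 1, Carrow 4.
Farrow drops from 2 to 1.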